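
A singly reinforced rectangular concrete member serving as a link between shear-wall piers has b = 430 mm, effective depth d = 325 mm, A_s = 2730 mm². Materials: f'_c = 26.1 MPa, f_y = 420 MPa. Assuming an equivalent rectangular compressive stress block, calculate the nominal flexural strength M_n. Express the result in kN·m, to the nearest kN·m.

M_n ≈ 304 kN·m

T = A_s f_y = 2730 × 420 = 1146600 N = 1146.6 kN.
From C = T: a = T/(0.85 f'_c b) = 1146600/(0.85 × 26.1 × 430) = 120.19 mm.
M_n = T(d − a/2) = 1146.6 kN × (325 − 60.095) mm = 303.74 kN·m.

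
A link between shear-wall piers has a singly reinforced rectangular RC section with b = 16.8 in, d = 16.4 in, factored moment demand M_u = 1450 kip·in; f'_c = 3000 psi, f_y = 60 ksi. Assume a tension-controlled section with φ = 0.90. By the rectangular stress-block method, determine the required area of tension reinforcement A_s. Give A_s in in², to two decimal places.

A_s ≈ 1.77 in²

M_n = M_u/φ = 1450/0.90 = 1611.11 kip·in.
From M_n = 0.85 f'_c a b (d − a/2):
a = d − √(d² − 2M_n/(0.85 f'_c b)) = 16.4 − √(16.4² − 2 × 1611.11/(0.85 × 3 × 16.8)) = 2.481 in.
A_s = 0.85 f'_c a b / f_y = 0.85 × 3 × 2.481 × 16.8 / 60 = 1.771 in².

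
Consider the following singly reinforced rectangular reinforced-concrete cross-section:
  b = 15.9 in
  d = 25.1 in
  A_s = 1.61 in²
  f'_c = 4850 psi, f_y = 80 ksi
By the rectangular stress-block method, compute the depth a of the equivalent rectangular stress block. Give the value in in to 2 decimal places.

a ≈ 1.96 in

T = A_s f_y = 1.61 × 80 = 128.8 kips.
a = T/(0.85 f'_c b) = 128.8/(0.85 × 4.85 × 15.9) = 1.96 in.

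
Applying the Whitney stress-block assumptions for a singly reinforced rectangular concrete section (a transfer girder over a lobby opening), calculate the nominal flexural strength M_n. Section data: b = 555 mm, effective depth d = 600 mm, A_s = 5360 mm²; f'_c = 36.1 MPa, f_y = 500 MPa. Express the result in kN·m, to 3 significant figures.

T = A_s f_y = 5360 × 500 = 2680000 N = 2680 kN.
From C = T: a = T/(0.85 f'_c b) = 2680000/(0.85 × 36.1 × 555) = 157.37 mm.
M_n = T(d − a/2) = 2680 kN × (600 − 78.685) mm = 1397.12 kN·m.

M_n ≈ 1400 kN·m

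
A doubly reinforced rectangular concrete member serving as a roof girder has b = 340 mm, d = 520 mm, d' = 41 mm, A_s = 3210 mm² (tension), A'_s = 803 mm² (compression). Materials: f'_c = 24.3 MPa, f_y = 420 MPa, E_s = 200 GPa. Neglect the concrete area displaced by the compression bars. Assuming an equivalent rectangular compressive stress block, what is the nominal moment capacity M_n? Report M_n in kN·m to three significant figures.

M_n ≈ 614 kN·m

Assume both tension and compression steel yield.
Net tension couple steel: A_s − A'_s = 2407 mm².
a = (A_s − A'_s) f_y / (0.85 f'_c b) = 1010940/(0.85 × 24.3 × 340) = 143.95 mm.
c = a/β₁ = 143.95/0.85 = 169.35 mm; ε'_s = 0.003(c − d')/c = 0.0023 ≥ f_y/E_s = 0.0021, so compression steel does yield.
M_n = (A_s − A'_s) f_y (d − a/2) + A'_s f_y (d − d') = [1010940 × (520 − 71.975) + 337260 × (520 − 41)] × 10⁻⁶ = 452.93 + 161.55 = 614.48 kN·m.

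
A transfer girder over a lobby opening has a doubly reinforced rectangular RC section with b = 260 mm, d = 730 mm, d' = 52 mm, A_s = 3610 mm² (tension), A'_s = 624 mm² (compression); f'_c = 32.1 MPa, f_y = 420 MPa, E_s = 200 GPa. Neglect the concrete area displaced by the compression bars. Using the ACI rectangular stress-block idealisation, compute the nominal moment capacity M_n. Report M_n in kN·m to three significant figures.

Assume both tension and compression steel yield.
Net tension couple steel: A_s − A'_s = 2986 mm².
a = (A_s − A'_s) f_y / (0.85 f'_c b) = 1254120/(0.85 × 32.1 × 260) = 176.78 mm.
c = a/β₁ = 176.78/0.821 = 215.32 mm; ε'_s = 0.003(c − d')/c = 0.0023 ≥ f_y/E_s = 0.0021, so compression steel does yield.
M_n = (A_s − A'_s) f_y (d − a/2) + A'_s f_y (d − d') = [1254120 × (730 − 88.39) + 262080 × (730 − 52)] × 10⁻⁶ = 804.66 + 177.69 = 982.35 kN·m.

M_n ≈ 982 kN·m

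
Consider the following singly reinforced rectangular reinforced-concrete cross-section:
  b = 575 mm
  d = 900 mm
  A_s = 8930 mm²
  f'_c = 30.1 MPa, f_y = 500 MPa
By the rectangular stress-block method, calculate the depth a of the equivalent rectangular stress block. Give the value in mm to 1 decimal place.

T = A_s f_y = 8930 × 500 = 4465000 N = 4465 kN.
Setting C = 0.85 f'_c a b equal to T: a = 4465000/(0.85 × 30.1 × 575) = 303.5 mm.

a ≈ 303.5 mm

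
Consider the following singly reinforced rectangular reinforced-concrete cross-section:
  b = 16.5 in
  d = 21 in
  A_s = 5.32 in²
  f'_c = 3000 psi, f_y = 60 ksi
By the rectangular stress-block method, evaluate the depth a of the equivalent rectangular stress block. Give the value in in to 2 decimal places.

T = A_s f_y = 5.32 × 60 = 319.2 kips.
a = T/(0.85 f'_c b) = 319.2/(0.85 × 3 × 16.5) = 7.59 in.

a ≈ 7.59 in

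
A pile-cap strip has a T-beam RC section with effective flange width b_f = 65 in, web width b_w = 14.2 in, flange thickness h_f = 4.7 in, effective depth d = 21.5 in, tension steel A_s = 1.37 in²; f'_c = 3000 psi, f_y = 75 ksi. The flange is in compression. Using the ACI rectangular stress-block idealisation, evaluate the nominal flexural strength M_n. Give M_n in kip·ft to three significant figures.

M_n ≈ 181 kip·ft

Tension: T = A_s f_y = 1.37 × 75 = 102.75 kips.
Try a within the flange: a = T/(0.85 f'_c b_f) = 102.75/(0.85 × 3 × 65) = 0.620 in.
Since a = 0.620 ≤ h_f = 4.7 in, the stress block lies entirely in the flange; analyse as a rectangular beam of width b_f.
M_n = T(d − a/2) = 102.75 × (21.5 − 0.31) = 2177.3 kip·in.
M_n = 2177.3/12 = 181.44 kip·ft.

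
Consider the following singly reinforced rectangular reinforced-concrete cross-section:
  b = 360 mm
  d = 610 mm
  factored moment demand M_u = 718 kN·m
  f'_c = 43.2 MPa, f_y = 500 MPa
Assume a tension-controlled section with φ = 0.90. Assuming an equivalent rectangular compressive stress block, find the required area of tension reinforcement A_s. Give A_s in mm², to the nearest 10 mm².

M_n = M_u/φ = 718/0.90 = 797.778 kN·m.
With M_n = 0.85 f'_c a b (d − a/2), solve the quadratic for a:
a = d − √(d² − 2M_n/(0.85 f'_c b)) = 610 − √(610² − 2 × 797.778×10⁶/(0.85 × 43.2 × 360)) = 108.60 mm.
A_s = 0.85 f'_c a b / f_y = 0.85 × 43.2 × 108.60 × 360 / 500 = 2871.2 mm².

A_s ≈ 2870 mm²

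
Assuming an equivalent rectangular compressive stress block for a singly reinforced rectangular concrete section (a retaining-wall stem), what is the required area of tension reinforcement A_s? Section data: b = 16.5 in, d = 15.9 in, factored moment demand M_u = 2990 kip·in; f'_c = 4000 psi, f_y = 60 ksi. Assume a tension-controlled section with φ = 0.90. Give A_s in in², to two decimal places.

M_n = M_u/φ = 2990/0.90 = 3322.22 kip·in.
From M_n = 0.85 f'_c a b (d − a/2):
a = d − √(d² − 2M_n/(0.85 f'_c b)) = 15.9 − √(15.9² − 2 × 3322.22/(0.85 × 4 × 16.5)) = 4.308 in.
A_s = 0.85 f'_c a b / f_y = 0.85 × 4 × 4.308 × 16.5 / 60 = 4.028 in².

A_s ≈ 4.03 in²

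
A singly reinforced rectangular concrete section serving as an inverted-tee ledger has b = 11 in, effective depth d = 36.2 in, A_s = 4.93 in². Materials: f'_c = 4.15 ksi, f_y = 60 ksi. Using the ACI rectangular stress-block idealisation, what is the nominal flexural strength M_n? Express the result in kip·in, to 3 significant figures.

T = A_s f_y = 4.93 × 60 = 295.8 kips.
a = T/(0.85 f'_c b) = 295.8/(0.85 × 4.15 × 11) = 7.623 in.
M_n = T(d − a/2) = 295.8 × (36.2 − 3.8115) = 9580.5 kip·in.

M_n ≈ 9580 kip·in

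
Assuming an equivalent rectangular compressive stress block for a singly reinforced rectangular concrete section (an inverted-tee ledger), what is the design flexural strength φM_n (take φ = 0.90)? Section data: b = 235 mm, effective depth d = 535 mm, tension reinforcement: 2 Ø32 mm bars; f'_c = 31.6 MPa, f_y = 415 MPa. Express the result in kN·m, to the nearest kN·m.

A_s = 2 × 804 = 1608 mm².
T = A_s f_y = 1608 × 415 = 667320 N = 667.32 kN.
From C = T: a = T/(0.85 f'_c b) = 667320/(0.85 × 31.6 × 235) = 105.72 mm.
M_n = T(d − a/2) = 667.32 kN × (535 − 52.86) mm = 321.74 kN·m.
φM_n = 0.90 × 321.74 = 289.57 kN·m.

φM_n ≈ 290 kN·m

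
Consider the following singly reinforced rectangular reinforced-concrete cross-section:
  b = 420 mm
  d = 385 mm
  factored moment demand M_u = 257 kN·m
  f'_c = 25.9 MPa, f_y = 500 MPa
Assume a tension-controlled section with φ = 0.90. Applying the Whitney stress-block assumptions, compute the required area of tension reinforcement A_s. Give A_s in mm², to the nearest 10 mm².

M_n = M_u/φ = 257/0.90 = 285.556 kN·m.
With M_n = 0.85 f'_c a b (d − a/2), solve the quadratic for a:
a = d − √(d² − 2M_n/(0.85 f'_c b)) = 385 − √(385² − 2 × 285.556×10⁶/(0.85 × 25.9 × 420)) = 90.96 mm.
A_s = 0.85 f'_c a b / f_y = 0.85 × 25.9 × 90.96 × 420 / 500 = 1682.1 mm².

A_s ≈ 1680 mm²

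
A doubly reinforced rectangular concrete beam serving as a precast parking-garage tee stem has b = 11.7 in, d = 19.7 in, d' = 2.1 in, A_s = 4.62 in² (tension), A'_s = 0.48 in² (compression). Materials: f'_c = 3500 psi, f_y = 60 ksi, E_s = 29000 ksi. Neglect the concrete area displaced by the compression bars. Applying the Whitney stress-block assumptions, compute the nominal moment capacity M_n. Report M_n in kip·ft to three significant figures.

M_n ≈ 376 kip·ft

Assume both steels yield.
a = (A_s − A'_s) f_y/(0.85 f'_c b) = (4.62 − 0.48) × 60/(0.85 × 3.5 × 11.7) = 7.136 in.
c = a/β₁ = 7.136/0.85 = 8.395 in; ε'_s = 0.003(c − d')/c = 0.0022 ≥ ε_y = 0.0021, so the compression steel yields.
M_n = (A_s − A'_s) f_y (d − a/2) + A'_s f_y (d − d') = 248.4 × (19.7 − 3.568) + 28.8 × (19.7 − 2.1) = 4007.2 + 506.9 = 4514.1 kip·in = 4514.1/12 = 376.18 kip·ft.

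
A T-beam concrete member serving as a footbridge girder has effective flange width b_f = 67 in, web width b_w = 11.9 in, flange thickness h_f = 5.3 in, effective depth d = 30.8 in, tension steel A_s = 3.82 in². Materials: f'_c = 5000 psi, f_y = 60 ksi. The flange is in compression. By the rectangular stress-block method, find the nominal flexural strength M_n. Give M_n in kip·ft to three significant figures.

M_n ≈ 581 kip·ft

Tension: T = A_s f_y = 3.82 × 60 = 229.2 kips.
Try a within the flange: a = T/(0.85 f'_c b_f) = 229.2/(0.85 × 5 × 67) = 0.805 in.
Since a = 0.805 ≤ h_f = 5.3 in, the stress block lies entirely in the flange; analyse as a rectangular beam of width b_f.
M_n = T(d − a/2) = 229.2 × (30.8 − 0.4025) = 6967.1 kip·in.
M_n = 6967.1/12 = 580.59 kip·ft.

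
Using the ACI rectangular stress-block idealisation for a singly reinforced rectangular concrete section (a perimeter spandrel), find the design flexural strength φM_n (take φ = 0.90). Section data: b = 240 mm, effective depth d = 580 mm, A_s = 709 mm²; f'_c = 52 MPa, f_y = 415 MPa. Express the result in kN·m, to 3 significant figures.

φM_n ≈ 150 kN·m

T = A_s f_y = 709 × 415 = 294235 N = 294.235 kN.
From C = T: a = T/(0.85 f'_c b) = 294235/(0.85 × 52 × 240) = 27.74 mm.
M_n = T(d − a/2) = 294.235 kN × (580 − 13.87) mm = 166.58 kN·m.
φM_n = 0.90 × 166.58 = 149.92 kN·m.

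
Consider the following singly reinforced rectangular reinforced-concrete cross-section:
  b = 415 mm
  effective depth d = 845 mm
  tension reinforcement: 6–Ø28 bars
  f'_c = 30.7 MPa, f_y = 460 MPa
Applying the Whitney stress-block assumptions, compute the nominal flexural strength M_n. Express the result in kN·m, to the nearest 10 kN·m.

M_n ≈ 1300 kN·m

A_s = 6 × 616 = 3696 mm².
T = A_s f_y = 3696 × 460 = 1700160 N = 1700.16 kN.
From C = T: a = T/(0.85 f'_c b) = 1700160/(0.85 × 30.7 × 415) = 156.99 mm.
M_n = T(d − a/2) = 1700.16 kN × (845 − 78.495) mm = 1303.18 kN·m.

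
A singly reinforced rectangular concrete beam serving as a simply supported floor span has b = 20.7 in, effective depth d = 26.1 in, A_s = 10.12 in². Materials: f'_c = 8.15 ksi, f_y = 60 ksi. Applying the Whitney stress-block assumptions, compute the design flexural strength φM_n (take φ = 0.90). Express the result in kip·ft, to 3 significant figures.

T = A_s f_y = 10.12 × 60 = 607.2 kips.
a = T/(0.85 f'_c b) = 607.2/(0.85 × 8.15 × 20.7) = 4.234 in.
M_n = T(d − a/2) = 607.2 × (26.1 − 2.117) = 14562.5 kip·in = 14562.5/12 = 1213.54 kip·ft.
φM_n = 0.90 × 1213.54 = 1092.19 kip·ft.

φM_n ≈ 1090 kip·ft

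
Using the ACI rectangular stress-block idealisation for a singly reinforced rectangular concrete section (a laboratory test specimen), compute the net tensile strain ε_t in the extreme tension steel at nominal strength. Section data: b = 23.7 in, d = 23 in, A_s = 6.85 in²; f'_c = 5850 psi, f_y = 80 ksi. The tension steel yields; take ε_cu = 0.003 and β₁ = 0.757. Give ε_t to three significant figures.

ε_t ≈ 0.00823

a = A_s f_y/(0.85 f'_c b) = 4.650 in.
β₁ = 0.757, so c = a/β₁ = 4.650/0.757 = 6.143 in.
From the linear strain diagram with ε_cu = 0.003: ε_t = 0.003 (d − c)/c = 0.003 × (23 − 6.143)/6.143 = 0.00823.
Since ε_t ≥ 0.005, the section is tension-controlled.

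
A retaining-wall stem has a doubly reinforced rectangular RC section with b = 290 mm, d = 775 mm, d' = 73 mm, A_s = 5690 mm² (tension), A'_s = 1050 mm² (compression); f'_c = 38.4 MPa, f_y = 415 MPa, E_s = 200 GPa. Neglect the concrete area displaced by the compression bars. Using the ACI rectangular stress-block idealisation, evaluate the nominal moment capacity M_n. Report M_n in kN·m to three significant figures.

M_n ≈ 1600 kN·m

Assume both tension and compression steel yield.
Net tension couple steel: A_s − A'_s = 4640 mm².
a = (A_s − A'_s) f_y / (0.85 f'_c b) = 1925600/(0.85 × 38.4 × 290) = 203.43 mm.
c = a/β₁ = 203.43/0.776 = 262.15 mm; ε'_s = 0.003(c − d')/c = 0.0022 ≥ f_y/E_s = 0.0021, so compression steel does yield.
M_n = (A_s − A'_s) f_y (d − a/2) + A'_s f_y (d − d') = [1925600 × (775 − 101.715) + 435750 × (775 − 73)] × 10⁻⁶ = 1296.48 + 305.90 = 1602.38 kN·m.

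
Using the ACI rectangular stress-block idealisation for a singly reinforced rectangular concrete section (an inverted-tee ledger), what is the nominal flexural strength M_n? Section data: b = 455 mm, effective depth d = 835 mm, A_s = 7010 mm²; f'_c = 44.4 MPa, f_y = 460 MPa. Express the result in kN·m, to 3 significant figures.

M_n ≈ 2390 kN·m

T = A_s f_y = 7010 × 460 = 3224600 N = 3224.6 kN.
From C = T: a = T/(0.85 f'_c b) = 3224600/(0.85 × 44.4 × 455) = 187.79 mm.
M_n = T(d − a/2) = 3224.6 kN × (835 − 93.895) mm = 2389.77 kN·m.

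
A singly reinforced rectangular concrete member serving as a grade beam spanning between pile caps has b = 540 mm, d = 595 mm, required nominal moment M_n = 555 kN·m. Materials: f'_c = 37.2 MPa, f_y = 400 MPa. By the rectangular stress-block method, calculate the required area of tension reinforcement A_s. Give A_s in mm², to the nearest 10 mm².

With M_n = 0.85 f'_c a b (d − a/2), solve the quadratic for a:
a = d − √(d² − 2M_n/(0.85 f'_c b)) = 595 − √(595² − 2 × 555×10⁶/(0.85 × 37.2 × 540)) = 57.40 mm.
A_s = 0.85 f'_c a b / f_y = 0.85 × 37.2 × 57.40 × 540 / 400 = 2450.2 mm².

A_s ≈ 2450 mm²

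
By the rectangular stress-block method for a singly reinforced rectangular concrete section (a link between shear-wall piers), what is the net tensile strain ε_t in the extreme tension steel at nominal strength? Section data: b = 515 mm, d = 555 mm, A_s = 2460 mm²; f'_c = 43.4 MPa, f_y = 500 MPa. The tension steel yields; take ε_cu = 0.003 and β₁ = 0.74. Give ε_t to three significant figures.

a = A_s f_y/(0.85 f'_c b) = 64.74 mm.
β₁ = 0.74, so c = a/β₁ = 64.74/0.74 = 87.49 mm.
From the linear strain diagram with ε_cu = 0.003: ε_t = 0.003 (d − c)/c = 0.003 × (555 − 87.49)/87.49 = 0.0160.
Since ε_t ≥ 0.005, the section is tension-controlled.

ε_t ≈ 0.0160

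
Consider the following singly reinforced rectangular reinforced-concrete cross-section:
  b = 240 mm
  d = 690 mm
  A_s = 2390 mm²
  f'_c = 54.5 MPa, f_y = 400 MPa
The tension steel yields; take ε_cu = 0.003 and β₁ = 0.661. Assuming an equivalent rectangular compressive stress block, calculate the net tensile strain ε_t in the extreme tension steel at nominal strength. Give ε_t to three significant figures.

ε_t ≈ 0.0129

a = A_s f_y/(0.85 f'_c b) = 85.99 mm.
β₁ = 0.661, so c = a/β₁ = 85.99/0.661 = 130.09 mm.
From the linear strain diagram with ε_cu = 0.003: ε_t = 0.003 (d − c)/c = 0.003 × (690 − 130.09)/130.09 = 0.0129.
Since ε_t ≥ 0.005, the section is tension-controlled.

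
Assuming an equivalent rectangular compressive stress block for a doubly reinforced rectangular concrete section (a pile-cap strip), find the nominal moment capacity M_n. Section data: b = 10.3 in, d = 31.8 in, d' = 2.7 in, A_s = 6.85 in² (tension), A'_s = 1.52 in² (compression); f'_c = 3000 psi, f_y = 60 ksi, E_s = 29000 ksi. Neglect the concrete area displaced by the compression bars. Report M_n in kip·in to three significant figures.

M_n ≈ 10900 kip·in

Assume both steels yield.
a = (A_s − A'_s) f_y/(0.85 f'_c b) = (6.85 − 1.52) × 60/(0.85 × 3 × 10.3) = 12.176 in.
c = a/β₁ = 12.176/0.85 = 14.325 in; ε'_s = 0.003(c − d')/c = 0.0024 ≥ ε_y = 0.0021, so the compression steel yields.
M_n = (A_s − A'_s) f_y (d − a/2) + A'_s f_y (d − d') = 319.8 × (31.8 − 6.088) + 91.2 × (31.8 − 2.7) = 8222.7 + 2653.9 = 10876.6 kip·in.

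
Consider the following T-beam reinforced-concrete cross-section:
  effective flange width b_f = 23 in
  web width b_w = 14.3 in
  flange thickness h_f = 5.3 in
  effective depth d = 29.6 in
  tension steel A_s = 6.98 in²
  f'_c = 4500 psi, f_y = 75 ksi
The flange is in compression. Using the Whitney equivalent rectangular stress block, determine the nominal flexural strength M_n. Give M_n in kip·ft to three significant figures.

Tension: T = A_s f_y = 6.98 × 75 = 523.5 kips.
Try a within the flange: a = T/(0.85 f'_c b_f) = 523.5/(0.85 × 4.5 × 23) = 5.951 in.
a = 5.951 > h_f = 5.3 in: the block extends into the web. Split into flange-overhang and web parts.
C_f = 0.85 f'_c (b_f − b_w) h_f = 0.85 × 4.5 × (23 − 14.3) × 5.3 = 176.4 kips.
Remaining web compression depth: a_w = (T − C_f)/(0.85 f'_c b_w) = (523.5 − 176.4)/(0.85 × 4.5 × 14.3) = 6.346 in.
M_n = C_f(d − h_f/2) + (T − C_f)(d − a_w/2) = 176.4 × (29.6 − 2.65) + 347.1 × (29.6 − 3.173) = 4754.0 + 9172.8 = 13926.8 kip·in.
M_n = 13926.8/12 = 1160.57 kip·ft.

M_n ≈ 1160 kip·ft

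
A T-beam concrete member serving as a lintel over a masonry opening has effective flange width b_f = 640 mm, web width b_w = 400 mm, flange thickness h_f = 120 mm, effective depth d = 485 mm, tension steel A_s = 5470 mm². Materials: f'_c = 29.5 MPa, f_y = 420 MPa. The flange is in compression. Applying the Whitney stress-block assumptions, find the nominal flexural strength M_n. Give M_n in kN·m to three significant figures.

Tension: T = A_s f_y = 5470 × 420 = 2297400 N.
Try a within the flange: a = T/(0.85 f'_c b_f) = 2297400/(0.85 × 29.5 × 640) = 143.16 mm.
a = 143.16 > h_f = 120 mm: the block extends into the web. Split into flange-overhang and web parts.
C_f = 0.85 f'_c (b_f − b_w) h_f = 0.85 × 29.5 × (640 − 400) × 120 = 722160 N.
Remaining web compression depth: a_w = (T − C_f)/(0.85 f'_c b_w) = (2297400 − 722160)/(0.85 × 29.5 × 400) = 157.05 mm.
M_n = C_f(d − h_f/2) + (T − C_f)(d − a_w/2) = 722160 × (485 − 60) + 1575240 × (485 − 78.525) = 306.92 + 640.30 = 947.22 × 10⁶ N·mm.
M_n = 947.22 kN·m.

M_n ≈ 947 kN·m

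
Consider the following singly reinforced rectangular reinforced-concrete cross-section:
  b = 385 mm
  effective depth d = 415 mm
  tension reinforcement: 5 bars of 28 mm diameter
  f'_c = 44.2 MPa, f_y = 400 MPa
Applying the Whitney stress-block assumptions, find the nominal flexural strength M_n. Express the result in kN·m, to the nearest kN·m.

A_s = 5 × 616 = 3080 mm².
T = A_s f_y = 3080 × 400 = 1232000 N = 1232 kN.
From C = T: a = T/(0.85 f'_c b) = 1232000/(0.85 × 44.2 × 385) = 85.17 mm.
M_n = T(d − a/2) = 1232 kN × (415 − 42.585) mm = 458.82 kN·m.

M_n ≈ 459 kN·m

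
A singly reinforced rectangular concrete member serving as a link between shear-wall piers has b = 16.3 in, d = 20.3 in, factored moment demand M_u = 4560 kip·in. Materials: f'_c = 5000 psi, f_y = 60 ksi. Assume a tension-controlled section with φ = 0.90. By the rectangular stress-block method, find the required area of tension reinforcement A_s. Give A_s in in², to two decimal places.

A_s ≈ 4.61 in²

M_n = M_u/φ = 4560/0.90 = 5066.67 kip·in.
From M_n = 0.85 f'_c a b (d − a/2):
a = d − √(d² − 2M_n/(0.85 f'_c b)) = 20.3 − √(20.3² − 2 × 5066.67/(0.85 × 5 × 16.3)) = 3.996 in.
A_s = 0.85 f'_c a b / f_y = 0.85 × 5 × 3.996 × 16.3 / 60 = 4.614 in².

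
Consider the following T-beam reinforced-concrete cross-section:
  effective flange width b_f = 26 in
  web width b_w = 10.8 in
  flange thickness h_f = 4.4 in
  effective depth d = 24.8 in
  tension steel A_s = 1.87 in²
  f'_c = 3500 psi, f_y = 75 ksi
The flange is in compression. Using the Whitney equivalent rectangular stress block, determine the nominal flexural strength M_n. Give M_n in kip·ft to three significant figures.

M_n ≈ 279 kip·ft

Tension: T = A_s f_y = 1.87 × 75 = 140.25 kips.
Try a within the flange: a = T/(0.85 f'_c b_f) = 140.25/(0.85 × 3.5 × 26) = 1.813 in.
Since a = 1.813 ≤ h_f = 4.4 in, the stress block lies entirely in the flange; analyse as a rectangular beam of width b_f.
M_n = T(d − a/2) = 140.25 × (24.8 − 0.9065) = 3351.1 kip·in.
M_n = 3351.1/12 = 279.26 kip·ft.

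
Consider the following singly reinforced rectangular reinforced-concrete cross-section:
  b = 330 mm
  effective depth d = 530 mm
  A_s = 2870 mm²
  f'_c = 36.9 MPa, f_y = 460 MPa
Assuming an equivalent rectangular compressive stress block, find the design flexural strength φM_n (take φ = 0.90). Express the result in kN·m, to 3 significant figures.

φM_n ≈ 554 kN·m

T = A_s f_y = 2870 × 460 = 1320200 N = 1320.2 kN.
From C = T: a = T/(0.85 f'_c b) = 1320200/(0.85 × 36.9 × 330) = 127.55 mm.
M_n = T(d − a/2) = 1320.2 kN × (530 − 63.775) mm = 615.51 kN·m.
φM_n = 0.90 × 615.51 = 553.96 kN·m.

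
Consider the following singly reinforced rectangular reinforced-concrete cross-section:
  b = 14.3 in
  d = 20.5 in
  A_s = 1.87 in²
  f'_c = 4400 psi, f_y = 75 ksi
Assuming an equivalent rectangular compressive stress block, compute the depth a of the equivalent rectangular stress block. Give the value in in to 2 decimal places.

T = A_s f_y = 1.87 × 75 = 140.25 kips.
a = T/(0.85 f'_c b) = 140.25/(0.85 × 4.4 × 14.3) = 2.62 in.

a ≈ 2.62 in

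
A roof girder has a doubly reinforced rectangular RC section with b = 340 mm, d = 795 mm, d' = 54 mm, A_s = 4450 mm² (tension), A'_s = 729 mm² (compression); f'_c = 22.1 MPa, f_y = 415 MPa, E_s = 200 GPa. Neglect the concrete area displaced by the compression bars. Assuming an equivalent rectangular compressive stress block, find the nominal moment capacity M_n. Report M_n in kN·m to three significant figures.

M_n ≈ 1270 kN·m

Assume both tension and compression steel yield.
Net tension couple steel: A_s − A'_s = 3721 mm².
a = (A_s − A'_s) f_y / (0.85 f'_c b) = 1544215/(0.85 × 22.1 × 340) = 241.78 mm.
c = a/β₁ = 241.78/0.85 = 284.45 mm; ε'_s = 0.003(c − d')/c = 0.0024 ≥ f_y/E_s = 0.0021, so compression steel does yield.
M_n = (A_s − A'_s) f_y (d − a/2) + A'_s f_y (d − d') = [1544215 × (795 − 120.89) + 302535 × (795 − 54)] × 10⁻⁶ = 1040.97 + 224.18 = 1265.15 kN·m.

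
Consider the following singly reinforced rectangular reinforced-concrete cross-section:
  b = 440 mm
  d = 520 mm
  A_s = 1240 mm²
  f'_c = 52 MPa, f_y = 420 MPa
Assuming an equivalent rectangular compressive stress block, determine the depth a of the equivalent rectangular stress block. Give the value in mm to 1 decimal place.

T = A_s f_y = 1240 × 420 = 520800 N = 520.8 kN.
Setting C = 0.85 f'_c a b equal to T: a = 520800/(0.85 × 52 × 440) = 26.8 mm.

a ≈ 26.8 mm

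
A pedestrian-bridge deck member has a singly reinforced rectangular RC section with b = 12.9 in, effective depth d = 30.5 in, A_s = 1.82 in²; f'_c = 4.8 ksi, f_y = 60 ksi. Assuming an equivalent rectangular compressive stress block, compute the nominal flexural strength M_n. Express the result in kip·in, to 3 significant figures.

T = A_s f_y = 1.82 × 60 = 109.2 kips.
a = T/(0.85 f'_c b) = 109.2/(0.85 × 4.8 × 12.9) = 2.075 in.
M_n = T(d − a/2) = 109.2 × (30.5 − 1.0375) = 3217.3 kip·in.

M_n ≈ 3220 kip·in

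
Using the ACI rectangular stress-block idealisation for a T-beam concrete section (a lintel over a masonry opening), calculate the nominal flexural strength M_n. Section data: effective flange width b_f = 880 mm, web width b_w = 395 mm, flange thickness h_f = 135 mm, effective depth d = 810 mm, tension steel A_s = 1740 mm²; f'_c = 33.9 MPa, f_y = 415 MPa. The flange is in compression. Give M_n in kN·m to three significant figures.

Tension: T = A_s f_y = 1740 × 415 = 722100 N.
Try a within the flange: a = T/(0.85 f'_c b_f) = 722100/(0.85 × 33.9 × 880) = 28.48 mm.
Since a = 28.48 ≤ h_f = 135 mm, the stress block lies entirely in the flange; analyse as a rectangular beam of width b_f.
M_n = T(d − a/2) = 722100 × (810 − 14.24) = 574.62 × 10⁶ N·mm.
M_n = 574.62 kN·m.

M_n ≈ 575 kN·m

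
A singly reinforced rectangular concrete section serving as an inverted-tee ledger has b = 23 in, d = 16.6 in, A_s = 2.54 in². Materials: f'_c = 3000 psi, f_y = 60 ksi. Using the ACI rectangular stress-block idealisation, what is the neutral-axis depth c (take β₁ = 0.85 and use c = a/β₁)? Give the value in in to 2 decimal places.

T = A_s f_y = 2.54 × 60 = 152.4 kips.
a = T/(0.85 f'_c b) = 152.4/(0.85 × 3 × 23) = 2.5985 in.
With β₁ = 0.85, c = a/β₁ = 2.5985/0.85 = 3.06 in.

c ≈ 3.06 in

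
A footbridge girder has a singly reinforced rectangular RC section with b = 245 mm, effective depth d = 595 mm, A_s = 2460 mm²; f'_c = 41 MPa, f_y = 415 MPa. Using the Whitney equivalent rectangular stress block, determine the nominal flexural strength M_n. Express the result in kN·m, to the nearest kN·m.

T = A_s f_y = 2460 × 415 = 1020900 N = 1020.9 kN.
From C = T: a = T/(0.85 f'_c b) = 1020900/(0.85 × 41 × 245) = 119.57 mm.
M_n = T(d − a/2) = 1020.9 kN × (595 − 59.785) mm = 546.40 kN·m.

M_n ≈ 546 kN·m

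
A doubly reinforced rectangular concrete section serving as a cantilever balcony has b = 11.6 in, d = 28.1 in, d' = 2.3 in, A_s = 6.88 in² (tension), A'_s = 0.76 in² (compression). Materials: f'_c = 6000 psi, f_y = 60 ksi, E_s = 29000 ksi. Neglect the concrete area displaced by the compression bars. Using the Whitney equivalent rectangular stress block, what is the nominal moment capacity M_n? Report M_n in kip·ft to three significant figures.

M_n ≈ 863 kip·ft

Assume both steels yield.
a = (A_s − A'_s) f_y/(0.85 f'_c b) = (6.88 − 0.76) × 60/(0.85 × 6 × 11.6) = 6.207 in.
c = a/β₁ = 6.207/0.75 = 8.276 in; ε'_s = 0.003(c − d')/c = 0.0022 ≥ ε_y = 0.0021, so the compression steel yields.
M_n = (A_s − A'_s) f_y (d − a/2) + A'_s f_y (d − d') = 367.2 × (28.1 − 3.1035) + 45.6 × (28.1 − 2.3) = 9178.7 + 1176.5 = 10355.2 kip·in = 10355.2/12 = 862.93 kip·ft.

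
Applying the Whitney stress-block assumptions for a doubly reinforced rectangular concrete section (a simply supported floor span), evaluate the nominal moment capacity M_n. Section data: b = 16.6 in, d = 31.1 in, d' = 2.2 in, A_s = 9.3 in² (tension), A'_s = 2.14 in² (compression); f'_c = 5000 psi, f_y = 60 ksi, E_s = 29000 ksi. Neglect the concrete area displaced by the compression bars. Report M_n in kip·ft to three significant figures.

Assume both steels yield.
a = (A_s − A'_s) f_y/(0.85 f'_c b) = (9.3 − 2.14) × 60/(0.85 × 5 × 16.6) = 6.089 in.
c = a/β₁ = 6.089/0.8 = 7.611 in; ε'_s = 0.003(c − d')/c = 0.0021 ≥ ε_y = 0.0021, so the compression steel yields.
M_n = (A_s − A'_s) f_y (d − a/2) + A'_s f_y (d − d') = 429.6 × (31.1 − 3.0445) + 128.4 × (31.1 − 2.2) = 12052.6 + 3710.8 = 15763.4 kip·in = 15763.4/12 = 1313.62 kip·ft.

M_n ≈ 1310 kip·ft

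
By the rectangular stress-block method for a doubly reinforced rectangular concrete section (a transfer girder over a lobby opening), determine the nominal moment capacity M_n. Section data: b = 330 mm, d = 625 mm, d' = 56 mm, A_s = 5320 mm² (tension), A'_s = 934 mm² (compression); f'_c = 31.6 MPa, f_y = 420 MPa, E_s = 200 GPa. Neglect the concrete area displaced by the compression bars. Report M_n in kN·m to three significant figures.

M_n ≈ 1180 kN·m

Assume both tension and compression steel yield.
Net tension couple steel: A_s − A'_s = 4386 mm².
a = (A_s − A'_s) f_y / (0.85 f'_c b) = 1842120/(0.85 × 31.6 × 330) = 207.83 mm.
c = a/β₁ = 207.83/0.824 = 252.22 mm; ε'_s = 0.003(c − d')/c = 0.0023 ≥ f_y/E_s = 0.0021, so compression steel does yield.
M_n = (A_s − A'_s) f_y (d − a/2) + A'_s f_y (d − d') = [1842120 × (625 − 103.915) + 392280 × (625 − 56)] × 10⁻⁶ = 959.90 + 223.21 = 1183.11 kN·m.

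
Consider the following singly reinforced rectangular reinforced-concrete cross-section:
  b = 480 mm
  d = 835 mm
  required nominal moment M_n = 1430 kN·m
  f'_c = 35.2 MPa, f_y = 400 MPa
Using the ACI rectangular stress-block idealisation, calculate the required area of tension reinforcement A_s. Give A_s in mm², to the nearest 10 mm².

With M_n = 0.85 f'_c a b (d − a/2), solve the quadratic for a:
a = d − √(d² − 2M_n/(0.85 f'_c b)) = 835 − √(835² − 2 × 1430×10⁶/(0.85 × 35.2 × 480)) = 129.25 mm.
A_s = 0.85 f'_c a b / f_y = 0.85 × 35.2 × 129.25 × 480 / 400 = 4640.6 mm².

A_s ≈ 4640 mm²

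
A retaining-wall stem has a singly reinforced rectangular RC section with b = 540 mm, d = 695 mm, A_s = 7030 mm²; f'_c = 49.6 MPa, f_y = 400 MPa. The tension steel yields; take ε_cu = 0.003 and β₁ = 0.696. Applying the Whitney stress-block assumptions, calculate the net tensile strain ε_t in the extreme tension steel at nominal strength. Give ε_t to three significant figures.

ε_t ≈ 0.00875

a = A_s f_y/(0.85 f'_c b) = 123.52 mm.
β₁ = 0.696, so c = a/β₁ = 123.52/0.696 = 177.47 mm.
From the linear strain diagram with ε_cu = 0.003: ε_t = 0.003 (d − c)/c = 0.003 × (695 − 177.47)/177.47 = 0.00875.
Since ε_t ≥ 0.005, the section is tension-controlled.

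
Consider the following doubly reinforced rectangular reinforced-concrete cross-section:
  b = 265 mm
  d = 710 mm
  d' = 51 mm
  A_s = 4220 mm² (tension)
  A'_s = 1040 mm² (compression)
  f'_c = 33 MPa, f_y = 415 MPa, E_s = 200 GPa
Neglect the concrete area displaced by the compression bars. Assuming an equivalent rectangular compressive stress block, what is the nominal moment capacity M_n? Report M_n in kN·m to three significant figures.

M_n ≈ 1100 kN·m

Assume both tension and compression steel yield.
Net tension couple steel: A_s − A'_s = 3180 mm².
a = (A_s − A'_s) f_y / (0.85 f'_c b) = 1319700/(0.85 × 33 × 265) = 177.54 mm.
c = a/β₁ = 177.54/0.814 = 218.11 mm; ε'_s = 0.003(c − d')/c = 0.0023 ≥ f_y/E_s = 0.0021, so compression steel does yield.
M_n = (A_s − A'_s) f_y (d − a/2) + A'_s f_y (d − d') = [1319700 × (710 − 88.77) + 431600 × (710 − 51)] × 10⁻⁶ = 819.84 + 284.42 = 1104.26 kN·m.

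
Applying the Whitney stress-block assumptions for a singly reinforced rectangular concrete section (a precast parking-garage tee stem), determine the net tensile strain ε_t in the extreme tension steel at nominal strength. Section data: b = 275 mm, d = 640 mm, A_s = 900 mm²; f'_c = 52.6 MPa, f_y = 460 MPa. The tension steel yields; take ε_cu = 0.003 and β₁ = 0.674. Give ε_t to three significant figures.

ε_t ≈ 0.0354

a = A_s f_y/(0.85 f'_c b) = 33.67 mm.
β₁ = 0.674, so c = a/β₁ = 33.67/0.674 = 49.96 mm.
From the linear strain diagram with ε_cu = 0.003: ε_t = 0.003 (d − c)/c = 0.003 × (640 − 49.96)/49.96 = 0.0354.
Since ε_t ≥ 0.005, the section is tension-controlled.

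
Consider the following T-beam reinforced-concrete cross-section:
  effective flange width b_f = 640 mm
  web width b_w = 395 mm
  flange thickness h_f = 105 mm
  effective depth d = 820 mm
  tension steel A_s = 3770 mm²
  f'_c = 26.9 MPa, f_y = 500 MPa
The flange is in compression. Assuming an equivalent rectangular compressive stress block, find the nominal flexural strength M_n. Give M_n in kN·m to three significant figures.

M_n ≈ 1420 kN·m

Tension: T = A_s f_y = 3770 × 500 = 1885000 N.
Try a within the flange: a = T/(0.85 f'_c b_f) = 1885000/(0.85 × 26.9 × 640) = 128.81 mm.
a = 128.81 > h_f = 105 mm: the block extends into the web. Split into flange-overhang and web parts.
C_f = 0.85 f'_c (b_f − b_w) h_f = 0.85 × 26.9 × (640 − 395) × 105 = 588202 N.
Remaining web compression depth: a_w = (T − C_f)/(0.85 f'_c b_w) = (1885000 − 588202)/(0.85 × 26.9 × 395) = 143.58 mm.
M_n = C_f(d − h_f/2) + (T − C_f)(d − a_w/2) = 588202 × (820 − 52.5) + 1296798 × (820 − 71.79) = 451.45 + 970.28 = 1421.73 × 10⁶ N·mm.
M_n = 1421.73 kN·m.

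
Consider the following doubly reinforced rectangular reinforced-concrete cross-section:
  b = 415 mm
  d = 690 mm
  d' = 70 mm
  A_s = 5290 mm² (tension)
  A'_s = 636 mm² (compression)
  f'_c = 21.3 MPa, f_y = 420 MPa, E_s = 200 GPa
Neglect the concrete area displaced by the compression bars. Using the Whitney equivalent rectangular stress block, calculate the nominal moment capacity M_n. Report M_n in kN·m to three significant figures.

Assume both tension and compression steel yield.
Net tension couple steel: A_s − A'_s = 4654 mm².
a = (A_s − A'_s) f_y / (0.85 f'_c b) = 1954680/(0.85 × 21.3 × 415) = 260.15 mm.
c = a/β₁ = 260.15/0.85 = 306.06 mm; ε'_s = 0.003(c − d')/c = 0.0023 ≥ f_y/E_s = 0.0021, so compression steel does yield.
M_n = (A_s − A'_s) f_y (d − a/2) + A'_s f_y (d − d') = [1954680 × (690 − 130.075) + 267120 × (690 − 70)] × 10⁻⁶ = 1094.47 + 165.61 = 1260.08 kN·m.

M_n ≈ 1260 kN·m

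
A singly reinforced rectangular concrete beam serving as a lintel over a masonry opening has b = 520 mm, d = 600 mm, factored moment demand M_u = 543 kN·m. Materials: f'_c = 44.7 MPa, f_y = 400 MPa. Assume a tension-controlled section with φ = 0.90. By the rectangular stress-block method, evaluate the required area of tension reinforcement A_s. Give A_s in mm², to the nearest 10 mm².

M_n = M_u/φ = 543/0.90 = 603.333 kN·m.
With M_n = 0.85 f'_c a b (d − a/2), solve the quadratic for a:
a = d − √(d² − 2M_n/(0.85 f'_c b)) = 600 − √(600² − 2 × 603.333×10⁶/(0.85 × 44.7 × 520)) = 53.26 mm.
A_s = 0.85 f'_c a b / f_y = 0.85 × 44.7 × 53.26 × 520 / 400 = 2630.7 mm².

A_s ≈ 2630 mm²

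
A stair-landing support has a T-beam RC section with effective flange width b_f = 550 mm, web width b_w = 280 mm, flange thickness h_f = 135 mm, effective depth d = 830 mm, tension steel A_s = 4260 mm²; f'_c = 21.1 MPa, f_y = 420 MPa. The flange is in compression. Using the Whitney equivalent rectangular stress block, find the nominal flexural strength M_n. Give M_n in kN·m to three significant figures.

M_n ≈ 1310 kN·m

Tension: T = A_s f_y = 4260 × 420 = 1789200 N.
Try a within the flange: a = T/(0.85 f'_c b_f) = 1789200/(0.85 × 21.1 × 550) = 181.38 mm.
a = 181.38 > h_f = 135 mm: the block extends into the web. Split into flange-overhang and web parts.
C_f = 0.85 f'_c (b_f − b_w) h_f = 0.85 × 21.1 × (550 − 280) × 135 = 653731 N.
Remaining web compression depth: a_w = (T − C_f)/(0.85 f'_c b_w) = (1789200 − 653731)/(0.85 × 21.1 × 280) = 226.11 mm.
M_n = C_f(d − h_f/2) + (T − C_f)(d − a_w/2) = 653731 × (830 − 67.5) + 1135469 × (830 − 113.055) = 498.47 + 814.07 = 1312.54 × 10⁶ N·mm.
M_n = 1312.54 kN·m.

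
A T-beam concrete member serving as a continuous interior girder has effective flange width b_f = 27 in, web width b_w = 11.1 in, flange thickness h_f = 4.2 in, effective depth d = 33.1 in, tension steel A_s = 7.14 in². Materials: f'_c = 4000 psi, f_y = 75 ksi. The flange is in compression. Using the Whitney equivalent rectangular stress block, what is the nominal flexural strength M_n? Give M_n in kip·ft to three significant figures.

Tension: T = A_s f_y = 7.14 × 75 = 535.5 kips.
Try a within the flange: a = T/(0.85 f'_c b_f) = 535.5/(0.85 × 4 × 27) = 5.833 in.
a = 5.833 > h_f = 4.2 in: the block extends into the web. Split into flange-overhang and web parts.
C_f = 0.85 f'_c (b_f − b_w) h_f = 0.85 × 4 × (27 − 11.1) × 4.2 = 227.1 kips.
Remaining web compression depth: a_w = (T − C_f)/(0.85 f'_c b_w) = (535.5 − 227.1)/(0.85 × 4 × 11.1) = 8.172 in.
M_n = C_f(d − h_f/2) + (T − C_f)(d − a_w/2) = 227.1 × (33.1 − 2.1) + 308.4 × (33.1 − 4.086) = 7040.1 + 8947.9 = 15988.0 kip·in.
M_n = 15988.0/12 = 1332.33 kip·ft.

M_n ≈ 1330 kip·ft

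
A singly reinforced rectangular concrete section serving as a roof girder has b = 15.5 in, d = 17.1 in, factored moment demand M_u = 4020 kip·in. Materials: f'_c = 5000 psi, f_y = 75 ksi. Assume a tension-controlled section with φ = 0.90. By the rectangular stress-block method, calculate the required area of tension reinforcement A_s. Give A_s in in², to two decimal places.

M_n = M_u/φ = 4020/0.90 = 4466.67 kip·in.
From M_n = 0.85 f'_c a b (d − a/2):
a = d − √(d² − 2M_n/(0.85 f'_c b)) = 17.1 − √(17.1² − 2 × 4466.67/(0.85 × 5 × 15.5)) = 4.578 in.
A_s = 0.85 f'_c a b / f_y = 0.85 × 5 × 4.578 × 15.5 / 75 = 4.021 in².

A_s ≈ 4.02 in²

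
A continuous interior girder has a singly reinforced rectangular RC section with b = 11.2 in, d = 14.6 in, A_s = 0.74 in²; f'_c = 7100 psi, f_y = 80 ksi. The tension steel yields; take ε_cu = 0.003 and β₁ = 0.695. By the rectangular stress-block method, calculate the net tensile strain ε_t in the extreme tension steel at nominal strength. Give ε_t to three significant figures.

ε_t ≈ 0.0318

a = A_s f_y/(0.85 f'_c b) = 0.876 in.
β₁ = 0.695, so c = a/β₁ = 0.876/0.695 = 1.260 in.
From the linear strain diagram with ε_cu = 0.003: ε_t = 0.003 (d − c)/c = 0.003 × (14.6 − 1.260)/1.260 = 0.0318.
Since ε_t ≥ 0.005, the section is tension-controlled.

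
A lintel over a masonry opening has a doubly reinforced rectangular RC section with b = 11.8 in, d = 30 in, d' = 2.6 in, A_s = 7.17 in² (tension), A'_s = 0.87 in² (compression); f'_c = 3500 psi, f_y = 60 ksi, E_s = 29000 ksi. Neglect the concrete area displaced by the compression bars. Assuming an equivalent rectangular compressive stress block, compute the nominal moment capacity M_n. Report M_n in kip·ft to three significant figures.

Assume both steels yield.
a = (A_s − A'_s) f_y/(0.85 f'_c b) = (7.17 − 0.87) × 60/(0.85 × 3.5 × 11.8) = 10.768 in.
c = a/β₁ = 10.768/0.85 = 12.668 in; ε'_s = 0.003(c − d')/c = 0.0024 ≥ ε_y = 0.0021, so the compression steel yields.
M_n = (A_s − A'_s) f_y (d − a/2) + A'_s f_y (d − d') = 378 × (30 − 5.384) + 52.2 × (30 − 2.6) = 9304.8 + 1430.3 = 10735.1 kip·in = 10735.1/12 = 894.59 kip·ft.

M_n ≈ 895 kip·ft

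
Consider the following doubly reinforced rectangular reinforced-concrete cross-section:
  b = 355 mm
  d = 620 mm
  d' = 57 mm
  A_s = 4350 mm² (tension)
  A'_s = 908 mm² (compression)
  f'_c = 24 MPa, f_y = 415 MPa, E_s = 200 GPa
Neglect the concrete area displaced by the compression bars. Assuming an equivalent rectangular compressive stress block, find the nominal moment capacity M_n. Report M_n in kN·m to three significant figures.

M_n ≈ 957 kN·m

Assume both tension and compression steel yield.
Net tension couple steel: A_s − A'_s = 3442 mm².
a = (A_s − A'_s) f_y / (0.85 f'_c b) = 1428430/(0.85 × 24 × 355) = 197.24 mm.
c = a/β₁ = 197.24/0.85 = 232.05 mm; ε'_s = 0.003(c − d')/c = 0.0023 ≥ f_y/E_s = 0.0021, so compression steel does yield.
M_n = (A_s − A'_s) f_y (d − a/2) + A'_s f_y (d − d') = [1428430 × (620 − 98.62) + 376820 × (620 − 57)] × 10⁻⁶ = 744.75 + 212.15 = 956.90 kN·m.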